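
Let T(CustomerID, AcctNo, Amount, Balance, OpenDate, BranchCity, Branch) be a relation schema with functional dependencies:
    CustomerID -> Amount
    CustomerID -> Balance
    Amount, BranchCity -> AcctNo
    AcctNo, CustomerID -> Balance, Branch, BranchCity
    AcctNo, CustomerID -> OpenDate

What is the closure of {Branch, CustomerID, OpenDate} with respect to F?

Start with {Branch, CustomerID, OpenDate}.
CustomerID -> Amount applies; add {Amount} → now {Amount, Branch, CustomerID, OpenDate}.
CustomerID -> Balance applies; add {Balance} → now {Amount, Balance, Branch, CustomerID, OpenDate}.
No further FD applies.

{Amount, Balance, Branch, CustomerID, OpenDate}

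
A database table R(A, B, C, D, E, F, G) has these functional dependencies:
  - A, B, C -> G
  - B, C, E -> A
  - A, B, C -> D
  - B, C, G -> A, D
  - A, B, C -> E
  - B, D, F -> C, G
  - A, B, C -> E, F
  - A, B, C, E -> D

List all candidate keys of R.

{A, B, C}, {B, C, E}, {B, C, G}, {B, D, F}

Attributes never on any right-hand side: {B} — every candidate key must contain it.
{A, B, C}⁺ = {A, B, C, D, E, F, G} — all of the relation — so {A, B, C} is a candidate key.
{B, C, E}⁺ = {A, B, C, D, E, F, G} — all of the relation — so {B, C, E} is a candidate key.
{B, C, G}⁺ = {A, B, C, D, E, F, G} — all of the relation — so {B, C, G} is a candidate key.
{B, D, F}⁺ = {A, B, C, D, E, F, G} — all of the relation — so {B, D, F} is a candidate key.
These are minimal and exhaustive — every other superkey contains one of them.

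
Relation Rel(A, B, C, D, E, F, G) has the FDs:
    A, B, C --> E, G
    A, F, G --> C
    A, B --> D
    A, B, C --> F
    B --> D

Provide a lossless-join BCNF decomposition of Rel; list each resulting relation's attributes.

Candidate keys of the original relation: {A, B, C}, {A, B, F, G}.
{A, B, C, D, E, F, G}: {A, F, G} determines {A, C, F, G} here but is not a superkey — split on A, F, G --> C, giving {A, C, F, G} and {A, B, D, E, F, G}.
{A, C, F, G} has no BCNF violation.
{A, B, D, E, F, G}: {A, B} determines {A, B, D} here but is not a superkey — split on A, B --> D, giving {A, B, D} and {A, B, E, F, G}.
{A, B, D}: {B} determines {B, D} here but is not a superkey — split on B --> D, giving {B, D} and {A, B}.
{B, D} has no BCNF violation.
{A, B} has no BCNF violation.
{A, B, E, F, G} has no BCNF violation.

{A, B, E, F, G}; {A, C, F, G}; {B, D}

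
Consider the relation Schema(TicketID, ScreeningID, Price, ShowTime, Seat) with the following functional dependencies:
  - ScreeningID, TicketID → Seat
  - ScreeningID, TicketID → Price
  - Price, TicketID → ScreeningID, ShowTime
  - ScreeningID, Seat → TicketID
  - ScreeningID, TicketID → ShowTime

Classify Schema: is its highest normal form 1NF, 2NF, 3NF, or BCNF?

BCNF

Candidate keys: {Price, TicketID}, {ScreeningID, Seat}, {ScreeningID, TicketID}. Prime attributes: {Price, ScreeningID, Seat, TicketID}.
The left-hand side of every FD is a superkey, so BCNF is satisfied.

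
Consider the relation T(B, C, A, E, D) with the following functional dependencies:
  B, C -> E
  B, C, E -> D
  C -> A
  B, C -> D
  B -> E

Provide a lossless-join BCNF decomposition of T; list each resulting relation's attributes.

Candidate key of the original relation: {B, C}.
In {A, B, C, D, E}, {C} is not a superkey ({C}⁺ restricted to this set is {A, C}), so split on C -> A into {A, C} and {B, C, D, E}.
{A, C} is in BCNF.
In {B, C, D, E}, {B} is not a superkey ({B}⁺ restricted to this set is {B, E}), so split on B -> E into {B, E} and {B, C, D}.
{B, E} is in BCNF.
{B, C, D} is in BCNF.

{A, C}; {B, C, D}; {B, E}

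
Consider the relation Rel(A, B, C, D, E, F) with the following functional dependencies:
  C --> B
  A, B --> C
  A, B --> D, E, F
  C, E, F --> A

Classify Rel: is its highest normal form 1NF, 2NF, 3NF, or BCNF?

3NF

Candidate keys: {A, B}, {A, C}, {C, E, F}. Prime attributes: {A, B, C, E, F}.
C --> B: {C}⁺ = {B, C}, which is not all of the attributes, so the left side is not a superkey — BCNF is violated.
But every attribute on its right side ({B}) is prime, and the same holds for every other non-superkey FD, so 3NF still holds.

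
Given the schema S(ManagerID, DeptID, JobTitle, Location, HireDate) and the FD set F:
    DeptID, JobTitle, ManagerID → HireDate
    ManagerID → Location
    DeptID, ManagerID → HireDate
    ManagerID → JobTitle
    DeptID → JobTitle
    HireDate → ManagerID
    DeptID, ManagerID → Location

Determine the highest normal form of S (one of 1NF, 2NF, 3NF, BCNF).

1NF

Candidate keys: {DeptID, HireDate}, {DeptID, ManagerID}. Prime attributes: {DeptID, HireDate, ManagerID}.
ManagerID → Location: {ManagerID}⁺ = {JobTitle, Location, ManagerID}, which is not all of the attributes, so the left side is not a superkey — BCNF is violated.
ManagerID → Location has non-prime {Location} on the right and a non-superkey on the left, so 3NF fails.
{DeptID} is a proper subset of the key {DeptID, HireDate}, and {DeptID}⁺ contains the non-prime attribute {JobTitle} — a partial dependency, so 2NF is violated.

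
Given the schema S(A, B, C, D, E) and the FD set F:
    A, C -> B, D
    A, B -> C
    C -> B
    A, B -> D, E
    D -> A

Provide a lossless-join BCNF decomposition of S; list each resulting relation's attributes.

{A, D}; {B, C}; {C, D, E}

Candidate keys of the original relation: {A, B}, {A, C}, {B, D}, {C, D}.
{A, B, C, D, E}: {C} determines {B, C} here but is not a superkey — split on C -> B, giving {B, C} and {A, C, D, E}.
{B, C} is in BCNF.
{A, C, D, E}: {D} determines {A, D} here but is not a superkey — split on D -> A, giving {A, D} and {C, D, E}.
{A, D} is in BCNF.
{C, D, E} is in BCNF.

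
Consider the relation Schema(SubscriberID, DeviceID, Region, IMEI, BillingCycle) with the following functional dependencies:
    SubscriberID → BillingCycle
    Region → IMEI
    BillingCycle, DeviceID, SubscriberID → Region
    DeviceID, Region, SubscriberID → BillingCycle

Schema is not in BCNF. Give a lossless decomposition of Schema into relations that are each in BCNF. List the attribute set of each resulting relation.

{BillingCycle, SubscriberID}; {DeviceID, Region, SubscriberID}; {IMEI, Region}

Candidate key of the original relation: {DeviceID, SubscriberID}.
Within {BillingCycle, DeviceID, IMEI, Region, SubscriberID}: {SubscriberID}⁺ ∩ {BillingCycle, DeviceID, IMEI, Region, SubscriberID} = {BillingCycle, SubscriberID}, not the whole set, so SubscriberID → BillingCycle violates BCNF; decompose into {BillingCycle, SubscriberID} and {DeviceID, IMEI, Region, SubscriberID}.
{BillingCycle, SubscriberID} has no BCNF violation.
Within {DeviceID, IMEI, Region, SubscriberID}: {Region}⁺ ∩ {DeviceID, IMEI, Region, SubscriberID} = {IMEI, Region}, not the whole set, so Region → IMEI violates BCNF; decompose into {IMEI, Region} and {DeviceID, Region, SubscriberID}.
{IMEI, Region} has no BCNF violation.
{DeviceID, Region, SubscriberID} has no BCNF violation.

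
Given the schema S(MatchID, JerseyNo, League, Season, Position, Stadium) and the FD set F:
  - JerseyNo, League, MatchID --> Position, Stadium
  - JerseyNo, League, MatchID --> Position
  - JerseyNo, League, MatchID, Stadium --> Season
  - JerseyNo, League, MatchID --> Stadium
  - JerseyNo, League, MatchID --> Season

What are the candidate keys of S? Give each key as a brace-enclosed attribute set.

{JerseyNo, League, MatchID} never appear on the right of any FD, so every key must include all of them.
{JerseyNo, League, MatchID}⁺ = {JerseyNo, League, MatchID, Position, Season, Stadium} — all of the relation — so {JerseyNo, League, MatchID} is a candidate key.
No other minimal set has full closure, so this is the only candidate key.

{JerseyNo, League, MatchID}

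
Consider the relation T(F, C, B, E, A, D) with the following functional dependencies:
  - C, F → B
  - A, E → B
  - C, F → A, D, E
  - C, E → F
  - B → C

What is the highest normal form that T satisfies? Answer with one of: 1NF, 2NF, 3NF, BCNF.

3NF

Candidate keys: {A, E}, {B, E}, {B, F}, {C, E}, {C, F}. Prime attributes: {A, B, C, E, F}.
For B → C we have {B}⁺ = {B, C}; {B} is not a superkey, so BCNF fails.
Its right-hand attributes {C} are all prime, as are those of every other non-superkey FD — the relation is in 3NF.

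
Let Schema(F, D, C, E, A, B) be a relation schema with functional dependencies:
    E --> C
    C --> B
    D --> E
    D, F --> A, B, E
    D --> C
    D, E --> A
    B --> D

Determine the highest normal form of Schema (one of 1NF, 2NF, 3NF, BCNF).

Candidate keys: {B, F}, {C, F}, {D, F}, {E, F}. Prime attributes: {B, C, D, E, F}.
For E --> C we have {E}⁺ = {A, B, C, D, E}; {E} is not a superkey, so BCNF fails.
D, E --> A has non-prime {A} on the right and a non-superkey on the left, so 3NF fails.
The proper key subset {B} of {B, F} determines non-prime {A}, so the relation is not even in 2NF.

1NF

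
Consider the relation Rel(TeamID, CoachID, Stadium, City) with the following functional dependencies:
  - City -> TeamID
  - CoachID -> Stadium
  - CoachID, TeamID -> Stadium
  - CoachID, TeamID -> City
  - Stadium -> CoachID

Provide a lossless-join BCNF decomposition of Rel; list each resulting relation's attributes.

Candidate keys of the original relation: {City, CoachID}, {City, Stadium}, {CoachID, TeamID}, {Stadium, TeamID}.
In {City, CoachID, Stadium, TeamID}, {City} is not a superkey ({City}⁺ restricted to this set is {City, TeamID}), so split on City -> TeamID into {City, TeamID} and {City, CoachID, Stadium}.
{City, TeamID}: every determinant is a superkey — BCNF.
In {City, CoachID, Stadium}, {CoachID} is not a superkey ({CoachID}⁺ restricted to this set is {CoachID, Stadium}), so split on CoachID -> Stadium into {CoachID, Stadium} and {City, CoachID}.
{CoachID, Stadium}: every determinant is a superkey — BCNF.
{City, CoachID}: every determinant is a superkey — BCNF.

{City, CoachID}; {City, TeamID}; {CoachID, Stadium}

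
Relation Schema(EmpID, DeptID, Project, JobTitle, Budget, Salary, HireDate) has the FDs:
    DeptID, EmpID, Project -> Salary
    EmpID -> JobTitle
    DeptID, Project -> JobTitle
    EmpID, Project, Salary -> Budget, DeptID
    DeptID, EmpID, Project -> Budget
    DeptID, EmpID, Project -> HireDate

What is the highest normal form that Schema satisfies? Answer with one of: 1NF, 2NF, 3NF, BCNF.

Candidate keys: {DeptID, EmpID, Project}, {EmpID, Project, Salary}. Prime attributes: {DeptID, EmpID, Project, Salary}.
For EmpID -> JobTitle we have {EmpID}⁺ = {EmpID, JobTitle}; {EmpID} is not a superkey, so BCNF fails.
Because {JobTitle} is non-prime and the left side of EmpID -> JobTitle is not a superkey, the relation is not in 3NF.
{EmpID} is a proper subset of the key {DeptID, EmpID, Project}, and {EmpID}⁺ contains the non-prime attribute {JobTitle} — a partial dependency, so 2NF is violated.

1NF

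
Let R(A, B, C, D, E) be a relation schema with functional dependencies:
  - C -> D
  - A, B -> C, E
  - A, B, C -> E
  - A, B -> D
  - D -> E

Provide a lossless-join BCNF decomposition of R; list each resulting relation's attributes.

{A, B, C}; {C, D}; {D, E}

Candidate key of the original relation: {A, B}.
{A, B, C, D, E}: {C} determines {C, D, E} here but is not a superkey — split on C -> D, E, giving {C, D, E} and {A, B, C}.
{C, D, E}: {D} determines {D, E} here but is not a superkey — split on D -> E, giving {D, E} and {C, D}.
{D, E}: every determinant is a superkey — BCNF.
{C, D}: every determinant is a superkey — BCNF.
{A, B, C}: every determinant is a superkey — BCNF.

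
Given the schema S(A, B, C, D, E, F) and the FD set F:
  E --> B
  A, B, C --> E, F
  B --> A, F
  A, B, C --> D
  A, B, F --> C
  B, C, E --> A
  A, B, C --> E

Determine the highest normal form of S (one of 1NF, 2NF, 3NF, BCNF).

Candidate keys: {B}, {E}. Prime attributes: {B, E}.
Every FD has a superkey on the left, so the relation is in BCNF.

BCNF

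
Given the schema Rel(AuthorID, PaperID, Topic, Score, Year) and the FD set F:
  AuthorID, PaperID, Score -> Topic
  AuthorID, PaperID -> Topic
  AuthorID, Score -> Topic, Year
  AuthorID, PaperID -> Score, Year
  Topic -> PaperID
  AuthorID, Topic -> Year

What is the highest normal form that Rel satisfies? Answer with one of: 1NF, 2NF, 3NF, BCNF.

3NF

Candidate keys: {AuthorID, PaperID}, {AuthorID, Score}, {AuthorID, Topic}. Prime attributes: {AuthorID, PaperID, Score, Topic}.
Topic -> PaperID: {Topic}⁺ = {PaperID, Topic}, which is not all of the attributes, so the left side is not a superkey — BCNF is violated.
Since {PaperID} ⊆ prime attributes and every other non-superkey FD also has a prime right side, the schema is in 3NF.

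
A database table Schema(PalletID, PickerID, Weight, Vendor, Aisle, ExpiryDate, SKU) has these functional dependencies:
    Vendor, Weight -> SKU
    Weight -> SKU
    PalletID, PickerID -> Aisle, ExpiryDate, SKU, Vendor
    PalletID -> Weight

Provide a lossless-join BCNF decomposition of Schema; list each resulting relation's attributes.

{Aisle, ExpiryDate, PalletID, PickerID, Vendor}; {PalletID, Weight}; {SKU, Weight}; {Vendor, Weight}

Candidate key of the original relation: {PalletID, PickerID}.
Within {Aisle, ExpiryDate, PalletID, PickerID, SKU, Vendor, Weight}: {Vendor, Weight}⁺ ∩ {Aisle, ExpiryDate, PalletID, PickerID, SKU, Vendor, Weight} = {SKU, Vendor, Weight}, not the whole set, so Vendor, Weight -> SKU violates BCNF; decompose into {SKU, Vendor, Weight} and {Aisle, ExpiryDate, PalletID, PickerID, Vendor, Weight}.
Within {SKU, Vendor, Weight}: {Weight}⁺ ∩ {SKU, Vendor, Weight} = {SKU, Weight}, not the whole set, so Weight -> SKU violates BCNF; decompose into {SKU, Weight} and {Vendor, Weight}.
{SKU, Weight}: every determinant is a superkey — BCNF.
{Vendor, Weight}: every determinant is a superkey — BCNF.
Within {Aisle, ExpiryDate, PalletID, PickerID, Vendor, Weight}: {PalletID}⁺ ∩ {Aisle, ExpiryDate, PalletID, PickerID, Vendor, Weight} = {PalletID, Weight}, not the whole set, so PalletID -> Weight violates BCNF; decompose into {PalletID, Weight} and {Aisle, ExpiryDate, PalletID, PickerID, Vendor}.
{PalletID, Weight}: every determinant is a superkey — BCNF.
{Aisle, ExpiryDate, PalletID, PickerID, Vendor}: every determinant is a superkey — BCNF.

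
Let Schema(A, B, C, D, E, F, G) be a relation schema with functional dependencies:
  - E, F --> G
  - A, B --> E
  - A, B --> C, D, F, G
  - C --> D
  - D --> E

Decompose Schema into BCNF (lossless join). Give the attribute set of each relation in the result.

{A, B, C, F}; {C, D}; {D, E}; {E, F, G}

Candidate key of the original relation: {A, B}.
Within {A, B, C, D, E, F, G}: {E, F}⁺ ∩ {A, B, C, D, E, F, G} = {E, F, G}, not the whole set, so E, F --> G violates BCNF; decompose into {E, F, G} and {A, B, C, D, E, F}.
{E, F, G}: every determinant is a superkey — BCNF.
Within {A, B, C, D, E, F}: {C}⁺ ∩ {A, B, C, D, E, F} = {C, D, E}, not the whole set, so C --> D, E violates BCNF; decompose into {C, D, E} and {A, B, C, F}.
Within {C, D, E}: {D}⁺ ∩ {C, D, E} = {D, E}, not the whole set, so D --> E violates BCNF; decompose into {D, E} and {C, D}.
{D, E}: every determinant is a superkey — BCNF.
{C, D}: every determinant is a superkey — BCNF.
{A, B, C, F}: every determinant is a superkey — BCNF.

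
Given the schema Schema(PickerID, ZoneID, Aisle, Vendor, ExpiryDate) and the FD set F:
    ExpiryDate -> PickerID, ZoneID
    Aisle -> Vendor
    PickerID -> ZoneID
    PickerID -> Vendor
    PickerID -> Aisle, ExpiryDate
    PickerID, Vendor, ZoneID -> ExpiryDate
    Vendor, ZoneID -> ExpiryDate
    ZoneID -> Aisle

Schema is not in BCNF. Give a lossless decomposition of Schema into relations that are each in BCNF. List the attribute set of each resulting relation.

{Aisle, ExpiryDate, PickerID, ZoneID}; {Aisle, Vendor}

Candidate keys of the original relation: {ExpiryDate}, {PickerID}, {ZoneID}.
In {Aisle, ExpiryDate, PickerID, Vendor, ZoneID}, {Aisle} is not a superkey ({Aisle}⁺ restricted to this set is {Aisle, Vendor}), so split on Aisle -> Vendor into {Aisle, Vendor} and {Aisle, ExpiryDate, PickerID, ZoneID}.
{Aisle, Vendor} has no BCNF violation.
{Aisle, ExpiryDate, PickerID, ZoneID} has no BCNF violation.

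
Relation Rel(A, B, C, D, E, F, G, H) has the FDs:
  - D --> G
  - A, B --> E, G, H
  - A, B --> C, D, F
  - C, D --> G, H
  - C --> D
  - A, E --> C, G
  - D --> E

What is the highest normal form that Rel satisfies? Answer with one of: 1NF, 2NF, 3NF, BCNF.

Candidate key: {A, B}. Prime attributes: {A, B}.
For D --> G we have {D}⁺ = {D, E, G}; {D} is not a superkey, so BCNF fails.
D --> G determines the non-prime attribute {G} from a non-superkey — 3NF is violated.
Checking every proper subset of each key, none determines a non-prime attribute — 2NF is satisfied.

2NF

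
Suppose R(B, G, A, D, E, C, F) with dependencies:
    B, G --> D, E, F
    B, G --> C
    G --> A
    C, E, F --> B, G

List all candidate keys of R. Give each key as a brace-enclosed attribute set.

{B, G}, {C, E, F}

{B, G}⁺ = {A, B, C, D, E, F, G} — all of the relation — so {B, G} is a candidate key.
{C, E, F}⁺ = {A, B, C, D, E, F, G} — all of the relation — so {C, E, F} is a candidate key.
These are minimal and exhaustive — every other superkey contains one of them.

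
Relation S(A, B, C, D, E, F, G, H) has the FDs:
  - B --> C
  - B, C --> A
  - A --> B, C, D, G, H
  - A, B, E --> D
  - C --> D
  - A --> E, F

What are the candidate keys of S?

{A}, {B}

Closure of {A} is {A, B, C, D, E, F, G, H}, the whole schema; {A} is a candidate key.
Closure of {B} is {A, B, C, D, E, F, G, H}, the whole schema; {B} is a candidate key.
These are minimal and exhaustive — every other superkey contains one of them.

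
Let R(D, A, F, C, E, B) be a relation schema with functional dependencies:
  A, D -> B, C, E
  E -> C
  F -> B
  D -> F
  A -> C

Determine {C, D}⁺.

Start with {C, D}.
D -> F applies; add {F} → now {C, D, F}.
F -> B applies; add {B} → now {B, C, D, F}.
No further FD applies.

{B, C, D, F}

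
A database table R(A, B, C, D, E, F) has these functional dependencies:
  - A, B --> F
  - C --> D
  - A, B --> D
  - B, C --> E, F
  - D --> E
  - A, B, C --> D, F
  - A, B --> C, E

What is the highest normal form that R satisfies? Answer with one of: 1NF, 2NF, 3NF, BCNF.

Candidate key: {A, B}. Prime attributes: {A, B}.
For C --> D we have {C}⁺ = {C, D, E}; {C} is not a superkey, so BCNF fails.
C --> D has non-prime {D} on the right and a non-superkey on the left, so 3NF fails.
No non-prime attribute depends on a proper subset of any candidate key, so 2NF holds.

2NF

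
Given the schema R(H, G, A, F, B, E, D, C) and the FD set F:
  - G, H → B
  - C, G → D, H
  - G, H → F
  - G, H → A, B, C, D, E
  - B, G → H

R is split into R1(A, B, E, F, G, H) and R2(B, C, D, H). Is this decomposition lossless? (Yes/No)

R1 ∩ R2 = {B, H}; its closure under F is {B, H}.
R1 ⊄ {B, H} and R2 ⊄ {B, H}, so the split is lossy.

No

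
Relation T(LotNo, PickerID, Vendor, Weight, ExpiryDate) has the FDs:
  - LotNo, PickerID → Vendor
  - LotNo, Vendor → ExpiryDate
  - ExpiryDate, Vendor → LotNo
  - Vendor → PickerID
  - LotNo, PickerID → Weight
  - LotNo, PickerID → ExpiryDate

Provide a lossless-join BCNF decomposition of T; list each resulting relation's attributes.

{ExpiryDate, LotNo, Vendor, Weight}; {PickerID, Vendor}

Candidate keys of the original relation: {ExpiryDate, Vendor}, {LotNo, PickerID}, {LotNo, Vendor}.
Within {ExpiryDate, LotNo, PickerID, Vendor, Weight}: {Vendor}⁺ ∩ {ExpiryDate, LotNo, PickerID, Vendor, Weight} = {PickerID, Vendor}, not the whole set, so Vendor → PickerID violates BCNF; decompose into {PickerID, Vendor} and {ExpiryDate, LotNo, Vendor, Weight}.
{PickerID, Vendor}: every determinant is a superkey — BCNF.
{ExpiryDate, LotNo, Vendor, Weight}: every determinant is a superkey — BCNF.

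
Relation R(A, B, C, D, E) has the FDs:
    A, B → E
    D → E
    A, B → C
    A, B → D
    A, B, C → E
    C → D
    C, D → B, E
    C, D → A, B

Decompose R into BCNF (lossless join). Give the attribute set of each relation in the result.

Candidate keys of the original relation: {A, B}, {C}.
In {A, B, C, D, E}, {D} is not a superkey ({D}⁺ restricted to this set is {D, E}), so split on D → E into {D, E} and {A, B, C, D}.
{D, E} is in BCNF.
{A, B, C, D} is in BCNF.

{A, B, C, D}; {D, E}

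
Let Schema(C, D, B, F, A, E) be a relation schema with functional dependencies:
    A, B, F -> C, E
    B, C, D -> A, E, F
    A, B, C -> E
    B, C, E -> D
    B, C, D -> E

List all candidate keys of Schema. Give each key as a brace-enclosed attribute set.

{A, B, C}, {A, B, F}, {B, C, D}, {B, C, E}

{B} never appears on the right of any FD, so every key must include it.
{A, B, C} is a candidate key since {A, B, C}⁺ = {A, B, C, D, E, F} covers every attribute.
{A, B, F} is a candidate key since {A, B, F}⁺ = {A, B, C, D, E, F} covers every attribute.
{B, C, D} is a candidate key since {B, C, D}⁺ = {A, B, C, D, E, F} covers every attribute.
{B, C, E} is a candidate key since {B, C, E}⁺ = {A, B, C, D, E, F} covers every attribute.
No proper subset of any of these is a key, and no other minimal superkey exists.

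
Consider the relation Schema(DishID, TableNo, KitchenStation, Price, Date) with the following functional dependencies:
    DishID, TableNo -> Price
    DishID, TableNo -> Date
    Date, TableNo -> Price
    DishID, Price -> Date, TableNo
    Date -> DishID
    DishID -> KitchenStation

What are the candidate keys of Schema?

{Date, Price}, {Date, TableNo}, {DishID, Price}, {DishID, TableNo}

{Date, Price}⁺ = {Date, DishID, KitchenStation, Price, TableNo} — all of the relation — so {Date, Price} is a candidate key.
{Date, TableNo}⁺ = {Date, DishID, KitchenStation, Price, TableNo} — all of the relation — so {Date, TableNo} is a candidate key.
{DishID, Price}⁺ = {Date, DishID, KitchenStation, Price, TableNo} — all of the relation — so {DishID, Price} is a candidate key.
{DishID, TableNo}⁺ = {Date, DishID, KitchenStation, Price, TableNo} — all of the relation — so {DishID, TableNo} is a candidate key.
Any other superkey properly contains one of these, so there are no further candidate keys.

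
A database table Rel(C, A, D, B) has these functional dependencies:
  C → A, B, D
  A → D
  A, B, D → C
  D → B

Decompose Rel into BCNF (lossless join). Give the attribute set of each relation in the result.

{A, C, D}; {B, D}

Candidate keys of the original relation: {A}, {C}.
Within {A, B, C, D}: {D}⁺ ∩ {A, B, C, D} = {B, D}, not the whole set, so D → B violates BCNF; decompose into {B, D} and {A, C, D}.
{B, D}: every determinant is a superkey — BCNF.
{A, C, D}: every determinant is a superkey — BCNF.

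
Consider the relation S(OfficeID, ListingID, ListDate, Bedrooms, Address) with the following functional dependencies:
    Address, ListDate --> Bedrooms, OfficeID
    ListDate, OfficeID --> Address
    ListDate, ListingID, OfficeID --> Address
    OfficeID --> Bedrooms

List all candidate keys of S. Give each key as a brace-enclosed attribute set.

{Address, ListDate, ListingID}, {ListDate, ListingID, OfficeID}

{ListDate, ListingID} never appear on the right of any FD, so every key must include all of them.
{Address, ListDate, ListingID}⁺ = {Address, Bedrooms, ListDate, ListingID, OfficeID} — all of the relation — so {Address, ListDate, ListingID} is a candidate key.
{ListDate, ListingID, OfficeID}⁺ = {Address, Bedrooms, ListDate, ListingID, OfficeID} — all of the relation — so {ListDate, ListingID, OfficeID} is a candidate key.
These are minimal and exhaustive — every other superkey contains one of them.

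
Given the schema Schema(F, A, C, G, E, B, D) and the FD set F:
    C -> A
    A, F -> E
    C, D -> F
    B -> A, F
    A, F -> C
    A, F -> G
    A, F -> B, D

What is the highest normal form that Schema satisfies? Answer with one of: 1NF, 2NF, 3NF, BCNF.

3NF

Candidate keys: {A, F}, {B}, {C, D}, {C, F}. Prime attributes: {A, B, C, D, F}.
For C -> A we have {C}⁺ = {A, C}; {C} is not a superkey, so BCNF fails.
Since {A} ⊆ prime attributes and every other non-superkey FD also has a prime right side, the schema is in 3NF.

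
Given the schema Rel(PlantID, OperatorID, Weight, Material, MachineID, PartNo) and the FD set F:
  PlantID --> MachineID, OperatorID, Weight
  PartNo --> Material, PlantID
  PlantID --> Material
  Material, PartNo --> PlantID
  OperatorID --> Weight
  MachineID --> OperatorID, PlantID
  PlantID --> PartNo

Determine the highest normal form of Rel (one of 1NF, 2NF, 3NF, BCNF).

2NF

Candidate keys: {MachineID}, {PartNo}, {PlantID}. Prime attributes: {MachineID, PartNo, PlantID}.
OperatorID --> Weight: {OperatorID}⁺ = {OperatorID, Weight}, which is not all of the attributes, so the left side is not a superkey — BCNF is violated.
OperatorID --> Weight has non-prime {Weight} on the right and a non-superkey on the left, so 3NF fails.
All keys have size 1, which rules out partial dependencies — 2NF is satisfied.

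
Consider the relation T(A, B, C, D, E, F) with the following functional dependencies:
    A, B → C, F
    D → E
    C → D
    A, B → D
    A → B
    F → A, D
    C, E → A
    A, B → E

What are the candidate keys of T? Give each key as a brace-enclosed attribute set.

{A} is a candidate key since {A}⁺ = {A, B, C, D, E, F} covers every attribute.
{C} is a candidate key since {C}⁺ = {A, B, C, D, E, F} covers every attribute.
{F} is a candidate key since {F}⁺ = {A, B, C, D, E, F} covers every attribute.
Any other superkey properly contains one of these, so there are no further candidate keys.

{A}, {C}, {F}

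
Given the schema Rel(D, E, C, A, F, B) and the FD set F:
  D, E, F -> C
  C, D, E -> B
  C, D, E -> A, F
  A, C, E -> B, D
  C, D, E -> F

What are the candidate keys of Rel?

{A, C, E}, {C, D, E}, {D, E, F}

No FD produces {E}, so it must be in every candidate key.
{A, C, E} is a candidate key since {A, C, E}⁺ = {A, B, C, D, E, F} covers every attribute.
{C, D, E} is a candidate key since {C, D, E}⁺ = {A, B, C, D, E, F} covers every attribute.
{D, E, F} is a candidate key since {D, E, F}⁺ = {A, B, C, D, E, F} covers every attribute.
No proper subset of any of these is a key, and no other minimal superkey exists.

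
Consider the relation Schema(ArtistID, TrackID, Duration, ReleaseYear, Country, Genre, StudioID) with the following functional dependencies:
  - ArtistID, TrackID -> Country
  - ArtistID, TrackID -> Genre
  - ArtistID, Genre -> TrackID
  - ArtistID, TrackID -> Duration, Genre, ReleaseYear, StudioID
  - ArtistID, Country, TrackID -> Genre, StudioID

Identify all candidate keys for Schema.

{ArtistID} never appears on the right of any FD, so every key must include it.
{ArtistID, Genre}⁺ = {ArtistID, Country, Duration, Genre, ReleaseYear, StudioID, TrackID} — all of the relation — so {ArtistID, Genre} is a candidate key.
{ArtistID, TrackID}⁺ = {ArtistID, Country, Duration, Genre, ReleaseYear, StudioID, TrackID} — all of the relation — so {ArtistID, TrackID} is a candidate key.
These are minimal and exhaustive — every other superkey contains one of them.

{ArtistID, Genre}, {ArtistID, TrackID}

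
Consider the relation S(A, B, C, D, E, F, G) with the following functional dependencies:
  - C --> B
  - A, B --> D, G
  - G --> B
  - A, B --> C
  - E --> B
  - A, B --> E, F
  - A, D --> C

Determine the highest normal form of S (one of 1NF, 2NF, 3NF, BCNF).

3NF

Candidate keys: {A, B}, {A, C}, {A, D}, {A, E}, {A, G}. Prime attributes: {A, B, C, D, E, G}.
C --> B: {C}⁺ = {B, C}, which is not all of the attributes, so the left side is not a superkey — BCNF is violated.
Since {B} ⊆ prime attributes and every other non-superkey FD also has a prime right side, the schema is in 3NF.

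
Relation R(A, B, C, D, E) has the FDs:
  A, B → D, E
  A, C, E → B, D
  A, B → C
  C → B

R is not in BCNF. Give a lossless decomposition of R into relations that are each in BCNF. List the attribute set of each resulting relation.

Candidate keys of the original relation: {A, B}, {A, C}.
Within {A, B, C, D, E}: {C}⁺ ∩ {A, B, C, D, E} = {B, C}, not the whole set, so C → B violates BCNF; decompose into {B, C} and {A, C, D, E}.
{B, C}: every determinant is a superkey — BCNF.
{A, C, D, E}: every determinant is a superkey — BCNF.

{A, C, D, E}; {B, C}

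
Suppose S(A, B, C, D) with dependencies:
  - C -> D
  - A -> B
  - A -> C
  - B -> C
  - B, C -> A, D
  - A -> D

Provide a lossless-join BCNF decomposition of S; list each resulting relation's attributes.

{A, B, C}; {C, D}

Candidate keys of the original relation: {A}, {B}.
In {A, B, C, D}, {C} is not a superkey ({C}⁺ restricted to this set is {C, D}), so split on C -> D into {C, D} and {A, B, C}.
{C, D}: every determinant is a superkey — BCNF.
{A, B, C}: every determinant is a superkey — BCNF.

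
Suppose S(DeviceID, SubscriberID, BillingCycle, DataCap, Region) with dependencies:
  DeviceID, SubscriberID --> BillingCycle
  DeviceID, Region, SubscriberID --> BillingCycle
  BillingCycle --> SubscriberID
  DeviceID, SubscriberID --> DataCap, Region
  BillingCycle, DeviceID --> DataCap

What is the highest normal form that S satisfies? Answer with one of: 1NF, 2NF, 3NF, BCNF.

3NF

Candidate keys: {BillingCycle, DeviceID}, {DeviceID, SubscriberID}. Prime attributes: {BillingCycle, DeviceID, SubscriberID}.
BillingCycle --> SubscriberID breaks BCNF: {BillingCycle}⁺ = {BillingCycle, SubscriberID}, so {BillingCycle} is not a superkey.
But every attribute on its right side ({SubscriberID}) is prime, and the same holds for every other non-superkey FD, so 3NF still holds.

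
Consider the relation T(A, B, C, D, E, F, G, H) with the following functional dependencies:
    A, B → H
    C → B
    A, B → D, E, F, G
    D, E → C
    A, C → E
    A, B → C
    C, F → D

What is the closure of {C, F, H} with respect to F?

Start with {C, F, H}.
C → B applies; add {B} → now {B, C, F, H}.
C, F → D applies; add {D} → now {B, C, D, F, H}.
No further FD applies.

{B, C, D, F, H}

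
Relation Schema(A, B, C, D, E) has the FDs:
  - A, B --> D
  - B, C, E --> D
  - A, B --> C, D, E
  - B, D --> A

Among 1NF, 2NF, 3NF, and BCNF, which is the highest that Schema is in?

Candidate keys: {A, B}, {B, C, E}, {B, D}. Prime attributes: {A, B, C, D, E}.
Every FD has a superkey on the left, so the relation is in BCNF.

BCNF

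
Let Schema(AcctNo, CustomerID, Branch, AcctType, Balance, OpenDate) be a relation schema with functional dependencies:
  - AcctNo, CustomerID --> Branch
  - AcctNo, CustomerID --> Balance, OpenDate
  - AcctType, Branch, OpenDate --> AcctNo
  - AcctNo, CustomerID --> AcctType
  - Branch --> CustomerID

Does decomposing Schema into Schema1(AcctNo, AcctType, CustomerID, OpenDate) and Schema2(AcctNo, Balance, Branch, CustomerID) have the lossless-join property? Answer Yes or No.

The shared attributes are {AcctNo, CustomerID} and {AcctNo, CustomerID}⁺ = {AcctNo, AcctType, Balance, Branch, CustomerID, OpenDate}.
Schema1 is contained in that closure, so Schema1 ∩ Schema2 --> Schema1 holds and the join is lossless.

Yes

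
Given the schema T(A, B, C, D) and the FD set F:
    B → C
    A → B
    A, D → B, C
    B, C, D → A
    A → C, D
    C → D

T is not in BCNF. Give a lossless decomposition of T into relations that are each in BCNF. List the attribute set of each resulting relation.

{A, B, C}; {C, D}

Candidate keys of the original relation: {A}, {B}.
Within {A, B, C, D}: {C}⁺ ∩ {A, B, C, D} = {C, D}, not the whole set, so C → D violates BCNF; decompose into {C, D} and {A, B, C}.
{C, D} has no BCNF violation.
{A, B, C} has no BCNF violation.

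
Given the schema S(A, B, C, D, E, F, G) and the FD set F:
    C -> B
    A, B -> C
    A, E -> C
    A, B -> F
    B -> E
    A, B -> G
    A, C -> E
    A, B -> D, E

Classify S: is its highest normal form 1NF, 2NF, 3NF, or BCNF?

Candidate keys: {A, B}, {A, C}, {A, E}. Prime attributes: {A, B, C, E}.
C -> B breaks BCNF: {C}⁺ = {B, C, E}, so {C} is not a superkey.
Since {B} ⊆ prime attributes and every other non-superkey FD also has a prime right side, the schema is in 3NF.

3NF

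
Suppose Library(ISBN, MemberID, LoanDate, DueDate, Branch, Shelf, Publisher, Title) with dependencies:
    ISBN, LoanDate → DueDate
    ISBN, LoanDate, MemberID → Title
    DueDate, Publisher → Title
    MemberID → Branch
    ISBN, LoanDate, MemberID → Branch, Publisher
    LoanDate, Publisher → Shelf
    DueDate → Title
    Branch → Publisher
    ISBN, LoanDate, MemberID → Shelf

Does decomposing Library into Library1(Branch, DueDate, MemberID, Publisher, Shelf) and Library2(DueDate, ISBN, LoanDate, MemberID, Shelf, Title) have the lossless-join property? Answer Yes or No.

The shared attributes are {DueDate, MemberID, Shelf} and {DueDate, MemberID, Shelf}⁺ = {Branch, DueDate, MemberID, Publisher, Shelf, Title}.
Library1 is contained in that closure, so Library1 ∩ Library2 → Library1 holds and the join is lossless.

Yes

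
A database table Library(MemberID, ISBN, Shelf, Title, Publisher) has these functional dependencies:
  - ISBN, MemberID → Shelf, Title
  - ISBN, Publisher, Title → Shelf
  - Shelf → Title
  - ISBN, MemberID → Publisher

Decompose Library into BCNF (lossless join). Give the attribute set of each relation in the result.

{ISBN, MemberID, Publisher, Title}; {ISBN, Publisher, Shelf}; {Shelf, Title}

Candidate key of the original relation: {ISBN, MemberID}.
In {ISBN, MemberID, Publisher, Shelf, Title}, {ISBN, Publisher, Title} is not a superkey ({ISBN, Publisher, Title}⁺ restricted to this set is {ISBN, Publisher, Shelf, Title}), so split on ISBN, Publisher, Title → Shelf into {ISBN, Publisher, Shelf, Title} and {ISBN, MemberID, Publisher, Title}.
In {ISBN, Publisher, Shelf, Title}, {Shelf} is not a superkey ({Shelf}⁺ restricted to this set is {Shelf, Title}), so split on Shelf → Title into {Shelf, Title} and {ISBN, Publisher, Shelf}.
{Shelf, Title}: every determinant is a superkey — BCNF.
{ISBN, Publisher, Shelf}: every determinant is a superkey — BCNF.
{ISBN, MemberID, Publisher, Title}: every determinant is a superkey — BCNF.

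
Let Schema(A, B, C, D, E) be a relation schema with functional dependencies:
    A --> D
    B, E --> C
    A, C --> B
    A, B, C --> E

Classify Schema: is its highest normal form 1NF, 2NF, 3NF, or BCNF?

Candidate keys: {A, B, E}, {A, C}. Prime attributes: {A, B, C, E}.
A --> D breaks BCNF: {A}⁺ = {A, D}, so {A} is not a superkey.
Because {D} is non-prime and the left side of A --> D is not a superkey, the relation is not in 3NF.
{A} is a proper subset of the key {A, C}, and {A}⁺ contains the non-prime attribute {D} — a partial dependency, so 2NF is violated.

1NF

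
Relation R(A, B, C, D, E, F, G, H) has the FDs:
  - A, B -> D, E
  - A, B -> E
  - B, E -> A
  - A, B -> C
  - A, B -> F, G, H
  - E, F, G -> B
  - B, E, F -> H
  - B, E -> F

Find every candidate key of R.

{A, B}, {B, E}, {E, F, G}

{A, B} is a candidate key since {A, B}⁺ = {A, B, C, D, E, F, G, H} covers every attribute.
{B, E} is a candidate key since {B, E}⁺ = {A, B, C, D, E, F, G, H} covers every attribute.
{E, F, G} is a candidate key since {E, F, G}⁺ = {A, B, C, D, E, F, G, H} covers every attribute.
Any other superkey properly contains one of these, so there are no further candidate keys.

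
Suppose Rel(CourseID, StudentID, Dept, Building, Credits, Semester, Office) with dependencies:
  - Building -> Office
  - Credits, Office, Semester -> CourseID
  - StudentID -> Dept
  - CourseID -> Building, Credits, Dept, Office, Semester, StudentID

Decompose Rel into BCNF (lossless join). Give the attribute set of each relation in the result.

Candidate keys of the original relation: {Building, Credits, Semester}, {CourseID}, {Credits, Office, Semester}.
{Building, CourseID, Credits, Dept, Office, Semester, StudentID}: {Building} determines {Building, Office} here but is not a superkey — split on Building -> Office, giving {Building, Office} and {Building, CourseID, Credits, Dept, Semester, StudentID}.
{Building, Office} is in BCNF.
{Building, CourseID, Credits, Dept, Semester, StudentID}: {StudentID} determines {Dept, StudentID} here but is not a superkey — split on StudentID -> Dept, giving {Dept, StudentID} and {Building, CourseID, Credits, Semester, StudentID}.
{Dept, StudentID} is in BCNF.
{Building, CourseID, Credits, Semester, StudentID} is in BCNF.

{Building, CourseID, Credits, Semester, StudentID}; {Building, Office}; {Dept, StudentID}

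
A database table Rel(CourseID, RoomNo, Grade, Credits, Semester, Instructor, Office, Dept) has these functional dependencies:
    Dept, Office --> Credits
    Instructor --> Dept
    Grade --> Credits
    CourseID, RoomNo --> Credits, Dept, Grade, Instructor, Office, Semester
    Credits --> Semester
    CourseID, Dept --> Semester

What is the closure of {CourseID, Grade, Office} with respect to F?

Start with {CourseID, Grade, Office}.
Grade --> Credits applies; add {Credits} → now {CourseID, Credits, Grade, Office}.
Credits --> Semester applies; add {Semester} → now {CourseID, Credits, Grade, Office, Semester}.
No further FD applies.

{CourseID, Credits, Grade, Office, Semester}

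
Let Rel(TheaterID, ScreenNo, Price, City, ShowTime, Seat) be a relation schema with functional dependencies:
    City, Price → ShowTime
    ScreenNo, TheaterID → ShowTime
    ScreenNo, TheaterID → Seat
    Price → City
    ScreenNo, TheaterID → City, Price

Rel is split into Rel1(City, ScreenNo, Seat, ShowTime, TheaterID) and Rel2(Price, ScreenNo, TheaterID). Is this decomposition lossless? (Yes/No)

Yes

The shared attributes are {ScreenNo, TheaterID} and {ScreenNo, TheaterID}⁺ = {City, Price, ScreenNo, Seat, ShowTime, TheaterID}.
This includes all of Rel1, so the common attributes are a superkey of Rel1 — the join is lossless.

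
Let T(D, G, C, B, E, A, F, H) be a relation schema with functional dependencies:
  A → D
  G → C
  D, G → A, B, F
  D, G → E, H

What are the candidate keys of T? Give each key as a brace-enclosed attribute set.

{A, G}, {D, G}

{G} never appears on the right of any FD, so every key must include it.
{A, G} is a candidate key since {A, G}⁺ = {A, B, C, D, E, F, G, H} covers every attribute.
{D, G} is a candidate key since {D, G}⁺ = {A, B, C, D, E, F, G, H} covers every attribute.
No proper subset of any of these is a key, and no other minimal superkey exists.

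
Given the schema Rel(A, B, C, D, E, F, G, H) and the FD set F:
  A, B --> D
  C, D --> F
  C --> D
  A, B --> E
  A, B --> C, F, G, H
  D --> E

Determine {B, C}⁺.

Start with {B, C}.
C --> D applies; add {D} → now {B, C, D}.
D --> E applies; add {E} → now {B, C, D, E}.
C, D --> F applies; add {F} → now {B, C, D, E, F}.
No further FD applies.

{B, C, D, E, F}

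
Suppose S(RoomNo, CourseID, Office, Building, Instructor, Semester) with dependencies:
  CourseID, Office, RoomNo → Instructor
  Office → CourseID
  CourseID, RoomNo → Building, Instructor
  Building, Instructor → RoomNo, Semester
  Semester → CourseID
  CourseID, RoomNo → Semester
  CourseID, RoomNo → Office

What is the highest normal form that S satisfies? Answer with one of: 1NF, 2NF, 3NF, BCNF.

3NF

Candidate keys: {Building, Instructor}, {CourseID, RoomNo}, {Office, RoomNo}, {RoomNo, Semester}. Prime attributes: {Building, CourseID, Instructor, Office, RoomNo, Semester}.
Office → CourseID breaks BCNF: {Office}⁺ = {CourseID, Office}, so {Office} is not a superkey.
Since {CourseID} ⊆ prime attributes and every other non-superkey FD also has a prime right side, the schema is in 3NF.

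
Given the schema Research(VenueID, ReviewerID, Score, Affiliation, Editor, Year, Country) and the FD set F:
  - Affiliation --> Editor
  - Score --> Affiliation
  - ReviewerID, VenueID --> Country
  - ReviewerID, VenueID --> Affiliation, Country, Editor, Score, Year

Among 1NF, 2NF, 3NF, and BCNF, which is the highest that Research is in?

Candidate key: {ReviewerID, VenueID}. Prime attributes: {ReviewerID, VenueID}.
Affiliation --> Editor breaks BCNF: {Affiliation}⁺ = {Affiliation, Editor}, so {Affiliation} is not a superkey.
Because {Editor} is non-prime and the left side of Affiliation --> Editor is not a superkey, the relation is not in 3NF.
No proper subset of a key has a non-prime attribute in its closure, so there is no partial dependency; 2NF holds.

2NF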